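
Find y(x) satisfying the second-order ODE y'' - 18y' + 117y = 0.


Characteristic equation: r² - 18r + 117 = 0.
Discriminant is negative; roots r = 9 ± 6i (complex conjugate pair).
General solution uses e^(α x)(C₁ cos(β x) + C₂ sin(β x)): y = e^(9x)(C₁cos(6x) + C₂sin(6x)).


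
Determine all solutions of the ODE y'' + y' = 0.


Characteristic equation: r² + r = 0.
Factor: (r + 1)(r - 0) = 0 ⇒ r = -1, 0 (distinct real).
General solution: y = C₁e^(-x) + C₂.


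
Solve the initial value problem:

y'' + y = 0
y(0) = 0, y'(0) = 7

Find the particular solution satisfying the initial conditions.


Characteristic roots of r² + 1 = 0 are ±1i, so y = C₁cos(x) + C₂sin(x).
Apply y(0) = 0: C₁ = 0. Differentiate and apply y'(0) = 7: 1·C₂ = 7, so C₂ = 7.
Particular solution: y = 7sin(x).


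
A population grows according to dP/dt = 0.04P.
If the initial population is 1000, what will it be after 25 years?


The ODE dP/dt = 0.04P has solution P(t) = P(0)e^(0.04t).
Substitute P(0) = 1000 and t = 25: P(25) = 1000 e^(1.00) ≈ 2718.


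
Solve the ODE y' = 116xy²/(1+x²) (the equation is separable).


Separate: dy/y² = 116x/(1+x²) dx.
Integrate LHS: ∫ dy/y² = -1/y.
Integrate RHS via u = 1+x²: 58ln(1+x²) + C.
Result: -1/y = 58ln(1+x²) + C.


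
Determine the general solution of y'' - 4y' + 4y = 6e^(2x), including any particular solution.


Characteristic polynomial (r - 2)² = 0; repeated root r = 2.
y_h = (C₁ + C₂x)e^(2x). Forcing matches the repeated root (resonance), so try y_p = Ax² e^(2x).
Substitute and solve for A: 2A = 6, so A = 3.
General solution: y = (C₁ + C₂x + 3x²)e^(2x).


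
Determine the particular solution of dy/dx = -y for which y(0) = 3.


General solution of y' = -y is y = Ce^(-x).
Apply y(0) = 3: C = 3.
Particular solution: y = 3e^(-x).


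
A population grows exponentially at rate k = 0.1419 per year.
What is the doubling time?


Exponential growth: P(t) = P₀ e^(0.1419t). Set P(t)/P₀ = 2: e^(0.1419t) = 2.
Solve: t = ln(2)/0.1419 ≈ 4.88 years.


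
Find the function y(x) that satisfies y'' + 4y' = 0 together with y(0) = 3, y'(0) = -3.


Characteristic roots of r² + 4r = 0 are -4, 0.
General solution y = c₁ e^(-4x) + c₂.
Apply y(0) = 3: c₁ + c₂ = 3. Apply y'(0) = -3: -4 c₁ + 0 c₂ = -3.
Solve: c₁ = 3/4, c₂ = 9/4.
Particular solution: y = (3/4)e^(-4x) + 9/4.


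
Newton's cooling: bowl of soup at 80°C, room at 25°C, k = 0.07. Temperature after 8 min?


Newton's law: dT/dt = -k(T - T_a) has solution T(t) = T_a + (T₀ - T_a)e^(-kt).
Plug in T_a = 25, T₀ = 80, k = 0.07, t = 8: T(8) = 25 + (55)e^(-0.56) ≈ 56.4°C.


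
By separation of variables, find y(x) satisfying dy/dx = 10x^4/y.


Separate variables: y dy = 10x^4 dx.
Integrate both sides: y²/2 = 2x^5 + C₀.
Multiply by 2: y² = 4x^5 + C.


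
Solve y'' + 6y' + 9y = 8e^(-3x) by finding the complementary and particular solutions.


Characteristic polynomial (r + 3)² = 0; repeated root r = -3.
y_h = (C₁ + C₂x)e^(-3x). Forcing matches the repeated root (resonance), so try y_p = Ax² e^(-3x).
Substitute and solve for A: 2A = 8, so A = 4.
General solution: y = (C₁ + C₂x + 4x²)e^(-3x).


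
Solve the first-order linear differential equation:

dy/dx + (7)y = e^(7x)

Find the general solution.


P(x) = 7 ⇒ μ = e^(7x).
(μ y)' = e^(14x) ⇒ μ y = (1/14)e^(14x) + C.
Divide by μ: y = (1/14)e^(7x) + Ce^(-7x).


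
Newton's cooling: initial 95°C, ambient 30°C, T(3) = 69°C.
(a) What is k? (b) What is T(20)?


Newton's law: T(t) = T_a + (T₀ - T_a)e^(-kt).
(a) Use T(3) = 69: (69 - 30)/(95 - 30) = e^(-k·3), so k = -ln(0.600)/3 ≈ 0.1703.
(b) Apply k to t = 20: T(20) = 30 + (65)e^(-3.406) ≈ 32.2°C.


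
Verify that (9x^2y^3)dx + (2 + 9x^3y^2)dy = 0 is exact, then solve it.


Check exactness: ∂M/∂y = 27x^2y^2 and ∂N/∂x = 27x^2y^2; equal, so the equation is exact.
Integrate M with respect to x (treating y as constant): ∫M dx = 3x^3y^3 + h(y).
Differentiate w.r.t. y and set equal to N: the x-dependent terms already match, leaving h'(y) = 2. Integrate: h(y) = 2y.
So F(x,y) = 2y + 3x^3y^3.
General solution: 2y + 3x^3y^3 = C.


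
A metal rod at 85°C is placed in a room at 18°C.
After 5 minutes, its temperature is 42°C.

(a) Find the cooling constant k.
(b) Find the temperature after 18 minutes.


Newton's law: T(t) = T_a + (T₀ - T_a)e^(-kt).
(a) Use T(5) = 42: (42 - 18)/(85 - 18) = e^(-k·5), so k = -ln(0.358)/5 ≈ 0.2053.
(b) Apply k to t = 18: T(18) = 18 + (67)e^(-3.696) ≈ 19.7°C.


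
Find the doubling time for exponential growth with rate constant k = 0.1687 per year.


Exponential growth: P(t) = P₀ e^(0.1687t). Set P(t)/P₀ = 2: e^(0.1687t) = 2.
Solve: t = ln(2)/0.1687 ≈ 4.11 years.


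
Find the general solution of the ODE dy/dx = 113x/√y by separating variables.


Separate: √y dy = 113x dx.
Integrate: (2/3)y^(3/2) = (113/2)x² + C.


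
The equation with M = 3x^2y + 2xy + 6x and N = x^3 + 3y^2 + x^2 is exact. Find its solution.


Check exactness: ∂M/∂y = 3x^2 + 2x and ∂N/∂x = 3x^2 + 2x; equal, so the equation is exact.
Integrate M with respect to x (treating y as constant): ∫M dx = x^3y + x^2y + 3x^2 + h(y).
Differentiate w.r.t. y and set equal to N: the x-dependent terms already match, leaving h'(y) = 3y^2. Integrate: h(y) = y^3.
So F(x,y) = x^3y + y^3 + x^2y + 3x^2.
General solution: x^3y + y^3 + x^2y + 3x^2 = C.


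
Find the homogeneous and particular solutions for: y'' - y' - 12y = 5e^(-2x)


Characteristic roots of r² - r - 12 = 0 are 4, -3.
y_h = C₁e^(4x) + C₂e^(-3x).
Forcing exponent -2 is not a characteristic root; try y_p = Ae^(-2x).
Substitute: A·(4 + (-1)·-2 + (-12)) = A·-6 = 5, so A = -5/6.
General solution: y = C₁e^(4x) + C₂e^(-3x) - (5/6)e^(-2x).


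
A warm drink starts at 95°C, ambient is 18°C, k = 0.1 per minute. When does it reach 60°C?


From T(t) = T_a + (T₀ - T_a)e^(-kt), set T(t) = 60:
(60 - 18) / (95 - 18) = e^(-0.1t), so t = -ln(0.545)/0.1 ≈ 6.1 minutes.


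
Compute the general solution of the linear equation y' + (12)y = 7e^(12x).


P(x) = 12 ⇒ μ = e^(12x).
(μ y)' = 7e^(24x) ⇒ μ y = (7/24)e^(24x) + C.
Divide by μ: y = (7/24)e^(12x) + Ce^(-12x).


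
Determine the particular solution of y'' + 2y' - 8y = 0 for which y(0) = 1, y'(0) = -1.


Characteristic roots of r² + 2r - 8 = 0 are 2, -4.
General solution y = c₁ e^(2x) + c₂ e^(-4x).
Apply y(0) = 1: c₁ + c₂ = 1. Apply y'(0) = -1: 2 c₁ - 4 c₂ = -1.
Solve: c₁ = 1/2, c₂ = 1/2.
Particular solution: y = (1/2)e^(2x) + (1/2)e^(-4x).


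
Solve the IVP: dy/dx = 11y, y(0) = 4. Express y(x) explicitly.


General solution of y' = 11y is y = Ce^(11x).
Apply y(0) = 4: C = 4.
Particular solution: y = 4e^(11x).


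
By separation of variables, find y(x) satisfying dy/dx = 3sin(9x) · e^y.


Separate: e^(-y) dy = 3sin(9x) dx.
Integrate: -e^(-y) = -(1/3)cos(9x) + C₀.
Rearrange: e^(-y) = (1/3)cos(9x) + C.


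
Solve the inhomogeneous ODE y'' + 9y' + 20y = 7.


Characteristic roots of r² + 9r + 20 = 0 are -5, -4.
y_h = C₁e^(-5x) + C₂e^(-4x).
Constant forcing; try y_p = A. Then 20A = 7 ⇒ A = 7/20.
General solution: y = C₁e^(-5x) + C₂e^(-4x) + 7/20.


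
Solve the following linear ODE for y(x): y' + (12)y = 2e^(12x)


P(x) = 12 ⇒ μ = e^(12x).
(μ y)' = 2e^(24x) ⇒ μ y = (2/24)e^(24x) + C.
Divide by μ: y = (1/12)e^(12x) + Ce^(-12x).


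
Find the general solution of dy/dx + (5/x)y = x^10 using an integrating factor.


P(x) = 5/x ⇒ μ = x^5.
(x^5 y)' = x^5·x^10 = x^15.
Integrate: x^5 y = x^16/(16) + C.
Solve for y: y = (1/16)x^11 + C/x^5.


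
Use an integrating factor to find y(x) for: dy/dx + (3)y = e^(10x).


P(x) = 3 ⇒ μ = e^(3x).
(μ y)' = e^(13x) ⇒ μ y = e^(13x)/13 + C.
Divide by μ: y = (1/13)e^(10x) + Ce^(-3x).


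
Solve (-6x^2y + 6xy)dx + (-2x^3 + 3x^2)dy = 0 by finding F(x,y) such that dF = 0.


Check exactness: ∂M/∂y = -6x^2 + 6x and ∂N/∂x = -6x^2 + 6x; equal, so the equation is exact.
Integrate M with respect to x (treating y as constant): ∫M dx = -2x^3y + 3x^2y + h(y).
Differentiate w.r.t. y and set equal to N: all terms match, so h'(y) = 0 and h is a constant absorbed into C.
General solution: -2x^3y + 3x^2y = C.


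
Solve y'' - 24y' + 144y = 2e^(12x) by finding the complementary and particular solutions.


Characteristic polynomial (r - 12)² = 0; repeated root r = 12.
y_h = (C₁ + C₂x)e^(12x). Forcing matches the repeated root (resonance), so try y_p = Ax² e^(12x).
Substitute and solve for A: 2A = 2, so A = 1.
General solution: y = (C₁ + C₂x + x²)e^(12x).


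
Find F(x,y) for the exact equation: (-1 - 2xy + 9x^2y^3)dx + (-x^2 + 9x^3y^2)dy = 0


Check exactness: ∂M/∂y = -2x + 27x^2y^2 and ∂N/∂x = -2x + 27x^2y^2; equal, so the equation is exact.
Integrate M with respect to x (treating y as constant): ∫M dx = -x - x^2y + 3x^3y^3 + h(y).
Differentiate w.r.t. y and set equal to N: all terms match, so h'(y) = 0 and h is a constant absorbed into C.
General solution: -x - x^2y + 3x^3y^3 = C.


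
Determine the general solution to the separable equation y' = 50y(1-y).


Separate: dy/[y(1-y)] = 50 dx.
Partial fractions: 1/[y(1-y)] = 1/y + 1/(1-y).
Integrate: ln|y/(1-y)| = 50x + C₀.
Solve for y: y = 1/(1 + Ce^(-50x)).


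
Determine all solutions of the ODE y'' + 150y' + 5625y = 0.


Characteristic equation: r² + 150r + 5625 = 0, i.e. (r + 75)² = 0.
Repeated root r = -75; include an x factor for the second linearly independent solution.
General solution: y = (C₁ + C₂x)e^(-75x).


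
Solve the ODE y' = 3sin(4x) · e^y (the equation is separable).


Separate: e^(-y) dy = 3sin(4x) dx.
Integrate: -e^(-y) = -(3/4)cos(4x) + C₀.
Rearrange: e^(-y) = (3/4)cos(4x) + C.


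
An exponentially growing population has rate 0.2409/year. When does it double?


Exponential growth: P(t) = P₀ e^(0.2409t). Set P(t)/P₀ = 2: e^(0.2409t) = 2.
Solve: t = ln(2)/0.2409 ≈ 2.88 years.


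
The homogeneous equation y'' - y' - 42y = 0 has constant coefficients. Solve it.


Characteristic equation: r² - r - 42 = 0.
Factor: (r + 6)(r - 7) = 0 ⇒ r = -6, 7 (distinct real).
General solution: y = C₁e^(-6x) + C₂e^(7x).


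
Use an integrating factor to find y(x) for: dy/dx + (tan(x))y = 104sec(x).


P(x) = tan(x) ⇒ μ = e^(∫tan(x)dx) = sec(x).
(sec(x) y)' = 104sec²(x) ⇒ sec(x) y = 104tan(x) + C.
Multiply by cos(x): y = 104sin(x) + C·cos(x).


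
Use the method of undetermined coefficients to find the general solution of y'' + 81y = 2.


Homogeneous part: r² + 81 = 0 ⇒ r = ±9i, so y_h = C₁cos(9x) + C₂sin(9x).
Try constant y_p = A; plug in: 81A = 2 ⇒ A = 2/81.
General solution: y = C₁cos(9x) + C₂sin(9x) + 2/81.


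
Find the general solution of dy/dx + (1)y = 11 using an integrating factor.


P(x) = 1, Q(x) = 11; integrating factor μ = e^(x).
(μ y)' = 11e^(x) ⇒ μ y = 11e^(x) + C.
Divide by μ: y = 11 + Ce^(-x).


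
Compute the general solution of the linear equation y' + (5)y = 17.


P(x) = 5, Q(x) = 17; integrating factor μ = e^(5x).
(μ y)' = 17e^(5x) ⇒ μ y = (17/5)e^(5x) + C.
Divide by μ: y = 17/5 + Ce^(-5x).


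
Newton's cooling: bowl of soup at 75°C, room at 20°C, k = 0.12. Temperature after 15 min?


Newton's law: dT/dt = -k(T - T_a) has solution T(t) = T_a + (T₀ - T_a)e^(-kt).
Plug in T_a = 20, T₀ = 75, k = 0.12, t = 15: T(15) = 20 + (55)e^(-1.80) ≈ 29.1°C.


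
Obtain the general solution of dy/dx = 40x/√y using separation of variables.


Separate: √y dy = 40x dx.
Integrate: (2/3)y^(3/2) = 20x² + C.


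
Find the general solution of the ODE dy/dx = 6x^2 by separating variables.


Integrate both sides with respect to x: y = ∫ 6x^2 dx = 2x^3 + C.


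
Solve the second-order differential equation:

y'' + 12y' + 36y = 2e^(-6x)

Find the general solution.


Characteristic polynomial (r + 6)² = 0; repeated root r = -6.
y_h = (C₁ + C₂x)e^(-6x). Forcing matches the repeated root (resonance), so try y_p = Ax² e^(-6x).
Substitute and solve for A: 2A = 2, so A = 1.
General solution: y = (C₁ + C₂x + x²)e^(-6x).


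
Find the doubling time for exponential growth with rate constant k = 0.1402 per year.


Exponential growth: P(t) = P₀ e^(0.1402t). Set P(t)/P₀ = 2: e^(0.1402t) = 2.
Solve: t = ln(2)/0.1402 ≈ 4.94 years.


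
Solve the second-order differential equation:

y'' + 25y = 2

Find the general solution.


Homogeneous part: r² + 25 = 0 ⇒ r = ±5i, so y_h = C₁cos(5x) + C₂sin(5x).
Try constant y_p = A; plug in: 25A = 2 ⇒ A = 2/25.
General solution: y = C₁cos(5x) + C₂sin(5x) + 2/25.


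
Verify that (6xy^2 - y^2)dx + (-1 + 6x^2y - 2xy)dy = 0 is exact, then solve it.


Check exactness: ∂M/∂y = 12xy - 2y and ∂N/∂x = 12xy - 2y; equal, so the equation is exact.
Integrate M with respect to x (treating y as constant): ∫M dx = 3x^2y^2 - xy^2 + h(y).
Differentiate w.r.t. y and set equal to N: the x-dependent terms already match, leaving h'(y) = -1. Integrate: h(y) = -y.
So F(x,y) = -y + 3x^2y^2 - xy^2.
General solution: -y + 3x^2y^2 - xy^2 = C.


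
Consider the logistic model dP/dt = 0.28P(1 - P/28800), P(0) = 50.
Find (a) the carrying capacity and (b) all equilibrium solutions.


Logistic ODE dP/dt = 0.28P(1 - P/28800) has equilibria where dP/dt = 0, i.e. P = 0 or P = 28800.
The coefficient (1 - P/K) = 0 when P = K, identifying K = 28800 as the carrying capacity.
(a) K = 28800; (b) equilibria P = 0 and P = 28800.


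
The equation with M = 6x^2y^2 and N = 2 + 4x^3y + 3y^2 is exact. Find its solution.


Check exactness: ∂M/∂y = 12x^2y and ∂N/∂x = 12x^2y; equal, so the equation is exact.
Integrate M with respect to x (treating y as constant): ∫M dx = 2x^3y^2 + h(y).
Differentiate w.r.t. y and set equal to N: the x-dependent terms already match, leaving h'(y) = 2 + 3y^2. Integrate: h(y) = 2y + y^3.
So F(x,y) = 2y + 2x^3y^2 + y^3.
General solution: 2y + 2x^3y^2 + y^3 = C.


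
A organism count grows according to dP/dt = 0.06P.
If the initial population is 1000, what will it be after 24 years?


The ODE dP/dt = 0.06P has solution P(t) = P(0)e^(0.06t).
Substitute P(0) = 1000 and t = 24: P(24) = 1000 e^(1.44) ≈ 4221.


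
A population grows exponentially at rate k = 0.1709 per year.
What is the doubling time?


Exponential growth: P(t) = P₀ e^(0.1709t). Set P(t)/P₀ = 2: e^(0.1709t) = 2.
Solve: t = ln(2)/0.1709 ≈ 4.06 years.


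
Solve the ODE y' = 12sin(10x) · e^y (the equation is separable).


Separate: e^(-y) dy = 12sin(10x) dx.
Integrate: -e^(-y) = -(6/5)cos(10x) + C₀.
Rearrange: e^(-y) = (6/5)cos(10x) + C.


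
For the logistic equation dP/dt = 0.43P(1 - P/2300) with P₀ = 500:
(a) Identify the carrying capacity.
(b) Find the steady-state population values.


Logistic ODE dP/dt = 0.43P(1 - P/2300) has equilibria where dP/dt = 0, i.e. P = 0 or P = 2300.
The coefficient (1 - P/K) = 0 when P = K, identifying K = 2300 as the carrying capacity.
(a) K = 2300; (b) equilibria P = 0 and P = 2300.


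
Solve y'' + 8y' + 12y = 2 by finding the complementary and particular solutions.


Characteristic roots of r² + 8r + 12 = 0 are -6, -2.
y_h = C₁e^(-6x) + C₂e^(-2x).
Constant forcing; try y_p = A. Then 12A = 2 ⇒ A = 1/6.
General solution: y = C₁e^(-6x) + C₂e^(-2x) + 1/6.


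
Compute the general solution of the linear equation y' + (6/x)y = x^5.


P(x) = 6/x ⇒ μ = x^6.
(x^6 y)' = x^6·x^5 = x^11.
Integrate: x^6 y = x^12/(12) + C.
Solve for y: y = (1/12)x^6 + C/x^6.


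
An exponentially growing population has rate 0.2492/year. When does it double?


Exponential growth: P(t) = P₀ e^(0.2492t). Set P(t)/P₀ = 2: e^(0.2492t) = 2.
Solve: t = ln(2)/0.2492 ≈ 2.78 years.


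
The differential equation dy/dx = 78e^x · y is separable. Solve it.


Separate variables: dy/y = 78e^x dx.
Integrate: ln|y| = 78e^x + C₀.
Exponentiate: y = Ce^(78e^x).


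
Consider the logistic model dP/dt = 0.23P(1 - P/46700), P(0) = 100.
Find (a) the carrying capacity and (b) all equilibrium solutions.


Logistic ODE dP/dt = 0.23P(1 - P/46700) has equilibria where dP/dt = 0, i.e. P = 0 or P = 46700.
The coefficient (1 - P/K) = 0 when P = K, identifying K = 46700 as the carrying capacity.
(a) K = 46700; (b) equilibria P = 0 and P = 46700.


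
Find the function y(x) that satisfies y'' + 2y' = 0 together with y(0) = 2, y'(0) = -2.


Characteristic roots of r² + 2r = 0 are 0, -2.
General solution y = c₁ + c₂ e^(-2x).
Apply y(0) = 2: c₁ + c₂ = 2. Apply y'(0) = -2: 0 c₁ - 2 c₂ = -2.
Solve: c₁ = 1, c₂ = 1.
Particular solution: y = 1 + e^(-2x).


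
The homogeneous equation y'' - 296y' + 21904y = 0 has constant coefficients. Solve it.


Characteristic equation: r² - 296r + 21904 = 0, i.e. (r - 148)² = 0.
Repeated root r = 148; include an x factor for the second linearly independent solution.
General solution: y = (C₁ + C₂x)e^(148x).


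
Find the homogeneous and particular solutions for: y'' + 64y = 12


Homogeneous part: r² + 64 = 0 ⇒ r = ±8i, so y_h = C₁cos(8x) + C₂sin(8x).
Try constant y_p = A; plug in: 64A = 12 ⇒ A = 3/16.
General solution: y = C₁cos(8x) + C₂sin(8x) + 3/16.


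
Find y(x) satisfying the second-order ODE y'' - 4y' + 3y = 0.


Characteristic equation: r² - 4r + 3 = 0.
Factor: (r - 1)(r - 3) = 0 ⇒ r = 1, 3 (distinct real).
General solution: y = C₁e^(x) + C₂e^(3x).


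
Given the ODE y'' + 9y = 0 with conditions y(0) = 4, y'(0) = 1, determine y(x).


Characteristic roots of r² + 9 = 0 are ±3i, so y = C₁cos(3x) + C₂sin(3x).
Apply y(0) = 4: C₁ = 4. Differentiate and apply y'(0) = 1: 3·C₂ = 1, so C₂ = 1/3.
Particular solution: y = 4cos(3x) + (1/3)sin(3x).


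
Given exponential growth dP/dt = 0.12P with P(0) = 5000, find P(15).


The ODE dP/dt = 0.12P has solution P(t) = P(0)e^(0.12t).
Substitute P(0) = 5000 and t = 15: P(15) = 5000 e^(1.80) ≈ 30248.


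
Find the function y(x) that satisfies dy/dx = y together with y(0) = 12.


General solution of y' = y is y = Ce^(x).
Apply y(0) = 12: C = 12.
Particular solution: y = 12e^(x).


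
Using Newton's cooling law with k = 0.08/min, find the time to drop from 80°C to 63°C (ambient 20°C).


From T(t) = T_a + (T₀ - T_a)e^(-kt), set T(t) = 63:
(63 - 20) / (80 - 20) = e^(-0.08t), so t = -ln(0.717)/0.08 ≈ 4.2 minutes.


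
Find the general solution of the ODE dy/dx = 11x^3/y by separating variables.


Separate variables: y dy = 11x^3 dx.
Integrate both sides: y²/2 = (11/4)x^4 + C₀.
Multiply by 2: y² = (11/2)x^4 + C.


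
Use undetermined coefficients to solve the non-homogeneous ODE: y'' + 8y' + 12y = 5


Characteristic roots of r² + 8r + 12 = 0 are -2, -6.
y_h = C₁e^(-2x) + C₂e^(-6x).
Constant forcing; try y_p = A. Then 12A = 5 ⇒ A = 5/12.
General solution: y = C₁e^(-2x) + C₂e^(-6x) + 5/12.


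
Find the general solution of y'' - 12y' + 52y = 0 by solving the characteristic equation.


Characteristic equation: r² - 12r + 52 = 0.
Discriminant is negative; roots r = 6 ± 4i (complex conjugate pair).
General solution uses e^(α x)(C₁ cos(β x) + C₂ sin(β x)): y = e^(6x)(C₁cos(4x) + C₂sin(4x)).


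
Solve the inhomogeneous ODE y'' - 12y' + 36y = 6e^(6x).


Characteristic polynomial (r - 6)² = 0; repeated root r = 6.
y_h = (C₁ + C₂x)e^(6x). Forcing matches the repeated root (resonance), so try y_p = Ax² e^(6x).
Substitute and solve for A: 2A = 6, so A = 3.
General solution: y = (C₁ + C₂x + 3x²)e^(6x).


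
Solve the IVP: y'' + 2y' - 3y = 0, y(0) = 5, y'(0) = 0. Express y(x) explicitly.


Characteristic roots of r² + 2r - 3 = 0 are -3, 1.
General solution y = c₁ e^(-3x) + c₂ e^(x).
Apply y(0) = 5: c₁ + c₂ = 5. Apply y'(0) = 0: -3 c₁ + 1 c₂ = 0.
Solve: c₁ = 5/4, c₂ = 15/4.
Particular solution: y = (5/4)e^(-3x) + (15/4)e^(x).


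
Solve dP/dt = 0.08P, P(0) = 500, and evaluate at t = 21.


The ODE dP/dt = 0.08P has solution P(t) = P(0)e^(0.08t).
Substitute P(0) = 500 and t = 21: P(21) = 500 e^(1.68) ≈ 2683.


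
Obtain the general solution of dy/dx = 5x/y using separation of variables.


Separate variables: y dy = 5x dx.
Integrate both sides: y²/2 = (5/2)x^2 + C₀.
Multiply by 2: y² = 5x^2 + C.


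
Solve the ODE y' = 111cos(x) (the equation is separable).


g(y) = 1, so integrate directly: y = ∫ 111cos(x) dx = 111sin(x) + C.


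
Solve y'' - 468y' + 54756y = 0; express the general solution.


Characteristic equation: r² - 468r + 54756 = 0, i.e. (r - 234)² = 0.
Repeated root r = 234; include an x factor for the second linearly independent solution.
General solution: y = (C₁ + C₂x)e^(234x).


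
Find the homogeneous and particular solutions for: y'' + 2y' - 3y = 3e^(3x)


Characteristic roots of r² + 2r - 3 = 0 are 1, -3.
y_h = C₁e^(x) + C₂e^(-3x).
Forcing exponent 3 is not a characteristic root; try y_p = Ae^(3x).
Substitute: A·(9 + (2)·3 + (-3)) = A·12 = 3, so A = 1/4.
General solution: y = C₁e^(x) + C₂e^(-3x) + (1/4)e^(3x).


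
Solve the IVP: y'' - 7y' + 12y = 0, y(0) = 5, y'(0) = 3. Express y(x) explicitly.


Characteristic roots of r² - 7r + 12 = 0 are 4, 3.
General solution y = c₁ e^(4x) + c₂ e^(3x).
Apply y(0) = 5: c₁ + c₂ = 5. Apply y'(0) = 3: 4 c₁ + 3 c₂ = 3.
Solve: c₁ = -12, c₂ = 17.
Particular solution: y = -12e^(4x) + 17e^(3x).


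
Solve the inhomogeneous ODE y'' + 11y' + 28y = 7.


Characteristic roots of r² + 11r + 28 = 0 are -7, -4.
y_h = C₁e^(-7x) + C₂e^(-4x).
Constant forcing; try y_p = A. Then 28A = 7 ⇒ A = 1/4.
General solution: y = C₁e^(-7x) + C₂e^(-4x) + 1/4.


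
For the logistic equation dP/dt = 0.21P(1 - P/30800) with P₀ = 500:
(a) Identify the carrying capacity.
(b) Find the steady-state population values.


Logistic ODE dP/dt = 0.21P(1 - P/30800) has equilibria where dP/dt = 0, i.e. P = 0 or P = 30800.
The coefficient (1 - P/K) = 0 when P = K, identifying K = 30800 as the carrying capacity.
(a) K = 30800; (b) equilibria P = 0 and P = 30800.


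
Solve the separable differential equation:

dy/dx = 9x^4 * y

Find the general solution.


Separate variables: dy/y = 9x^4 dx.
Integrate: ln|y| = (9/5)x^5 + C₀.
Exponentiate: y = Ce^((9/5)x^5).


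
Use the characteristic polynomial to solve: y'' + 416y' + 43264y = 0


Characteristic equation: r² + 416r + 43264 = 0, i.e. (r + 208)² = 0.
Repeated root r = -208; include an x factor for the second linearly independent solution.
General solution: y = (C₁ + C₂x)e^(-208x).


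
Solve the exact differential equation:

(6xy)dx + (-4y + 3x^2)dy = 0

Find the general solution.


Check exactness: ∂M/∂y = 6x and ∂N/∂x = 6x; equal, so the equation is exact.
Integrate M with respect to x (treating y as constant): ∫M dx = 3x^2y + h(y).
Differentiate w.r.t. y and set equal to N: the x-dependent terms already match, leaving h'(y) = -4y. Integrate: h(y) = -2y^2.
So F(x,y) = -2y^2 + 3x^2y.
General solution: -2y^2 + 3x^2y = C.


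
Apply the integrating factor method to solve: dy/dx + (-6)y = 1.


P(x) = -6 ⇒ μ = e^(-6x).
(μ y)' = e^(-6x) ⇒ μ y = -(1/6)e^(-6x) + C.
Divide by μ: y = -1/6 + Ce^(6x).


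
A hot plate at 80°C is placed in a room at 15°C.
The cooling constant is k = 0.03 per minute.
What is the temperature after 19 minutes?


Newton's law: dT/dt = -k(T - T_a) has solution T(t) = T_a + (T₀ - T_a)e^(-kt).
Plug in T_a = 15, T₀ = 80, k = 0.03, t = 19: T(19) = 15 + (65)e^(-0.57) ≈ 51.8°C.


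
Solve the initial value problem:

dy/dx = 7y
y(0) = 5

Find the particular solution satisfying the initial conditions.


General solution of y' = 7y is y = Ce^(7x).
Apply y(0) = 5: C = 5.
Particular solution: y = 5e^(7x).


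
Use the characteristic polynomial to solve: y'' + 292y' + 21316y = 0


Characteristic equation: r² + 292r + 21316 = 0, i.e. (r + 146)² = 0.
Repeated root r = -146; include an x factor for the second linearly independent solution.
General solution: y = (C₁ + C₂x)e^(-146x).


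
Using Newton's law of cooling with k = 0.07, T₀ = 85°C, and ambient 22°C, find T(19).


Newton's law: dT/dt = -k(T - T_a) has solution T(t) = T_a + (T₀ - T_a)e^(-kt).
Plug in T_a = 22, T₀ = 85, k = 0.07, t = 19: T(19) = 22 + (63)e^(-1.33) ≈ 38.7°C.


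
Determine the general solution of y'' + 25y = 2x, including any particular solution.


Homogeneous: r² + 25 = 0 ⇒ r = ±5i, y_h = C₁cos(5x) + C₂sin(5x).
Polynomial forcing; try y_p = Ax + B. Then y_p'' + 25 y_p = 25(Ax + B) = 2x, so B = 0 and A = 2/25.
General solution: y = C₁cos(5x) + C₂sin(5x) + (2/25)x.


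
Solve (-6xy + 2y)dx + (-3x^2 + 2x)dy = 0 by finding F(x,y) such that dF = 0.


Check exactness: ∂M/∂y = -6x + 2 and ∂N/∂x = -6x + 2; equal, so the equation is exact.
Integrate M with respect to x (treating y as constant): ∫M dx = -3x^2y + 2xy + h(y).
Differentiate w.r.t. y and set equal to N: all terms match, so h'(y) = 0 and h is a constant absorbed into C.
General solution: -3x^2y + 2xy = C.


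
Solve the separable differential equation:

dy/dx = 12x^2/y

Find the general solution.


Separate variables: y dy = 12x^2 dx.
Integrate both sides: y²/2 = 4x^3 + C₀.
Multiply by 2: y² = 8x^3 + C.


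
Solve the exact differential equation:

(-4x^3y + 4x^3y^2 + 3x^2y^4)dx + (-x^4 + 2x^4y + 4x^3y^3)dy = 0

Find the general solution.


Check exactness: ∂M/∂y = -4x^3 + 8x^3y + 12x^2y^3 and ∂N/∂x = -4x^3 + 8x^3y + 12x^2y^3; equal, so the equation is exact.
Integrate M with respect to x (treating y as constant): ∫M dx = -x^4y + x^4y^2 + x^3y^4 + h(y).
Differentiate w.r.t. y and set equal to N: all terms match, so h'(y) = 0 and h is a constant absorbed into C.
General solution: -x^4y + x^4y^2 + x^3y^4 = C.


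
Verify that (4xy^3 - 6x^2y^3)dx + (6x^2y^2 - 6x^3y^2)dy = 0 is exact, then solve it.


Check exactness: ∂M/∂y = 12xy^2 - 18x^2y^2 and ∂N/∂x = 12xy^2 - 18x^2y^2; equal, so the equation is exact.
Integrate M with respect to x (treating y as constant): ∫M dx = 2x^2y^3 - 2x^3y^3 + h(y).
Differentiate w.r.t. y and set equal to N: all terms match, so h'(y) = 0 and h is a constant absorbed into C.
General solution: 2x^2y^3 - 2x^3y^3 = C.


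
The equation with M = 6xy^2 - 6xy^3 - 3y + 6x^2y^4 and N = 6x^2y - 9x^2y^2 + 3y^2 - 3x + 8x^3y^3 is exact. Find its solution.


Check exactness: ∂M/∂y = 12xy - 18xy^2 - 3 + 24x^2y^3 and ∂N/∂x = 12xy - 18xy^2 - 3 + 24x^2y^3; equal, so the equation is exact.
Integrate M with respect to x (treating y as constant): ∫M dx = 3x^2y^2 - 3x^2y^3 - 3xy + 2x^3y^4 + h(y).
Differentiate w.r.t. y and set equal to N: the x-dependent terms already match, leaving h'(y) = 3y^2. Integrate: h(y) = y^3.
So F(x,y) = 3x^2y^2 - 3x^2y^3 + y^3 - 3xy + 2x^3y^4.
General solution: 3x^2y^2 - 3x^2y^3 + y^3 - 3xy + 2x^3y^4 = C.


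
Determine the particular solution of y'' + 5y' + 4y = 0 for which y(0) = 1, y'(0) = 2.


Characteristic roots of r² + 5r + 4 = 0 are -4, -1.
General solution y = c₁ e^(-4x) + c₂ e^(-x).
Apply y(0) = 1: c₁ + c₂ = 1. Apply y'(0) = 2: -4 c₁ - 1 c₂ = 2.
Solve: c₁ = -1, c₂ = 2.
Particular solution: y = -e^(-4x) + 2e^(-x).


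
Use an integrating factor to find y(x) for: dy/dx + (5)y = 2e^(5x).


P(x) = 5 ⇒ μ = e^(5x).
(μ y)' = 2e^(10x) ⇒ μ y = (2/10)e^(10x) + C.
Divide by μ: y = (1/5)e^(5x) + Ce^(-5x).


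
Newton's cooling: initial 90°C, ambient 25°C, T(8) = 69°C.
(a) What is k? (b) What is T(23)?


Newton's law: T(t) = T_a + (T₀ - T_a)e^(-kt).
(a) Use T(8) = 69: (69 - 25)/(90 - 25) = e^(-k·8), so k = -ln(0.677)/8 ≈ 0.0488.
(b) Apply k to t = 23: T(23) = 25 + (65)e^(-1.122) ≈ 46.2°C.


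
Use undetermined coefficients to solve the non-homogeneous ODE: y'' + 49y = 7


Homogeneous part: r² + 49 = 0 ⇒ r = ±7i, so y_h = C₁cos(7x) + C₂sin(7x).
Try constant y_p = A; plug in: 49A = 7 ⇒ A = 1/7.
General solution: y = C₁cos(7x) + C₂sin(7x) + 1/7.


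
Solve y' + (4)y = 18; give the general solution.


P(x) = 4, Q(x) = 18; integrating factor μ = e^(4x).
(μ y)' = 18e^(4x) ⇒ μ y = (9/2)e^(4x) + C.
Divide by μ: y = 9/2 + Ce^(-4x).


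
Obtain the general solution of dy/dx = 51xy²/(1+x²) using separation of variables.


Separate: dy/y² = 51x/(1+x²) dx.
Integrate LHS: ∫ dy/y² = -1/y.
Integrate RHS via u = 1+x²: (51/2)ln(1+x²) + C.
Result: -1/y = (51/2)ln(1+x²) + C.


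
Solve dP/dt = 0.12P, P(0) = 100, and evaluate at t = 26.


The ODE dP/dt = 0.12P has solution P(t) = P(0)e^(0.12t).
Substitute P(0) = 100 and t = 26: P(26) = 100 e^(3.12) ≈ 2265.


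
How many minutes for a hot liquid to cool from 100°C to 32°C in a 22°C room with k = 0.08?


From T(t) = T_a + (T₀ - T_a)e^(-kt), set T(t) = 32:
(32 - 22) / (100 - 22) = e^(-0.08t), so t = -ln(0.128)/0.08 ≈ 25.7 minutes.


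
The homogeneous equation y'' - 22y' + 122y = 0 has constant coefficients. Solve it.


Characteristic equation: r² - 22r + 122 = 0.
Discriminant is negative; roots r = 11 ± 1i (complex conjugate pair).
General solution uses e^(α x)(C₁ cos(β x) + C₂ sin(β x)): y = e^(11x)(C₁cos(x) + C₂sin(x)).


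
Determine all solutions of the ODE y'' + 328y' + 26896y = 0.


Characteristic equation: r² + 328r + 26896 = 0, i.e. (r + 164)² = 0.
Repeated root r = -164; include an x factor for the second linearly independent solution.
General solution: y = (C₁ + C₂x)e^(-164x).


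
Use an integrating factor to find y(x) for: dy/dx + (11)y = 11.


P(x) = 11, Q(x) = 11; integrating factor μ = e^(11x).
(μ y)' = 11e^(11x) ⇒ μ y = e^(11x) + C.
Divide by μ: y = 1 + Ce^(-11x).


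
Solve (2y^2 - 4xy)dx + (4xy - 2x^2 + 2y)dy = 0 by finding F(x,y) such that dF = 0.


Check exactness: ∂M/∂y = 4y - 4x and ∂N/∂x = 4y - 4x; equal, so the equation is exact.
Integrate M with respect to x (treating y as constant): ∫M dx = 2xy^2 - 2x^2y + h(y).
Differentiate w.r.t. y and set equal to N: the x-dependent terms already match, leaving h'(y) = 2y. Integrate: h(y) = y^2.
So F(x,y) = 2xy^2 - 2x^2y + y^2.
General solution: 2xy^2 - 2x^2y + y^2 = C.


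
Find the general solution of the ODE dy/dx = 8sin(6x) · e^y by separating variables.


Separate: e^(-y) dy = 8sin(6x) dx.
Integrate: -e^(-y) = -(4/3)cos(6x) + C₀.
Rearrange: e^(-y) = (4/3)cos(6x) + C.


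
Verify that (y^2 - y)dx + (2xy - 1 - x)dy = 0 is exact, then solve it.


Check exactness: ∂M/∂y = 2y - 1 and ∂N/∂x = 2y - 1; equal, so the equation is exact.
Integrate M with respect to x (treating y as constant): ∫M dx = xy^2 - xy + h(y).
Differentiate w.r.t. y and set equal to N: the x-dependent terms already match, leaving h'(y) = -1. Integrate: h(y) = -y.
So F(x,y) = xy^2 - y - xy.
General solution: xy^2 - y - xy = C.


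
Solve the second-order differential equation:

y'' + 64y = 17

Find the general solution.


Homogeneous part: r² + 64 = 0 ⇒ r = ±8i, so y_h = C₁cos(8x) + C₂sin(8x).
Try constant y_p = A; plug in: 64A = 17 ⇒ A = 17/64.
General solution: y = C₁cos(8x) + C₂sin(8x) + 17/64.


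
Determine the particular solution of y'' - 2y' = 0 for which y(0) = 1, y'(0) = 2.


Characteristic roots of r² - 2r = 0 are 0, 2.
General solution y = c₁ + c₂ e^(2x).
Apply y(0) = 1: c₁ + c₂ = 1. Apply y'(0) = 2: 0 c₁ + 2 c₂ = 2.
Solve: c₁ = 0, c₂ = 1.
Particular solution: y = 0 + e^(2x).


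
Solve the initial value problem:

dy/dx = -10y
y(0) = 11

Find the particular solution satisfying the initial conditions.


General solution of y' = -10y is y = Ce^(-10x).
Apply y(0) = 11: C = 11.
Particular solution: y = 11e^(-10x).


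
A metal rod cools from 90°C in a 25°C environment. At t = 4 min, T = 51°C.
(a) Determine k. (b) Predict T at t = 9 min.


Newton's law: T(t) = T_a + (T₀ - T_a)e^(-kt).
(a) Use T(4) = 51: (51 - 25)/(90 - 25) = e^(-k·4), so k = -ln(0.400)/4 ≈ 0.2291.
(b) Apply k to t = 9: T(9) = 25 + (65)e^(-2.062) ≈ 33.3°C.


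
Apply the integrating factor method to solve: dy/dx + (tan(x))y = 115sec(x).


P(x) = tan(x) ⇒ μ = e^(∫tan(x)dx) = sec(x).
(sec(x) y)' = 115sec²(x) ⇒ sec(x) y = 115tan(x) + C.
Multiply by cos(x): y = 115sin(x) + C·cos(x).


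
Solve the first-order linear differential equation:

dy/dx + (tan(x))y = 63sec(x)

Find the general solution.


P(x) = tan(x) ⇒ μ = e^(∫tan(x)dx) = sec(x).
(sec(x) y)' = 63sec²(x) ⇒ sec(x) y = 63tan(x) + C.
Multiply by cos(x): y = 63sin(x) + C·cos(x).


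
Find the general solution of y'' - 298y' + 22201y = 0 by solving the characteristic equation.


Characteristic equation: r² - 298r + 22201 = 0, i.e. (r - 149)² = 0.
Repeated root r = 149; include an x factor for the second linearly independent solution.
General solution: y = (C₁ + C₂x)e^(149x).


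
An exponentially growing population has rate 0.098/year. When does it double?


Exponential growth: P(t) = P₀ e^(0.098t). Set P(t)/P₀ = 2: e^(0.098t) = 2.
Solve: t = ln(2)/0.098 ≈ 7.07 years.


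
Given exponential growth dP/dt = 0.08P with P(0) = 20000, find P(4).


The ODE dP/dt = 0.08P has solution P(t) = P(0)e^(0.08t).
Substitute P(0) = 20000 and t = 4: P(4) = 20000 e^(0.32) ≈ 27543.


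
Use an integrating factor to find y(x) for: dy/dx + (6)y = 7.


P(x) = 6, Q(x) = 7; integrating factor μ = e^(6x).
(μ y)' = 7e^(6x) ⇒ μ y = (7/6)e^(6x) + C.
Divide by μ: y = 7/6 + Ce^(-6x).


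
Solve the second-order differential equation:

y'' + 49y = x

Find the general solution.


Homogeneous: r² + 49 = 0 ⇒ r = ±7i, y_h = C₁cos(7x) + C₂sin(7x).
Polynomial forcing; try y_p = Ax + B. Then y_p'' + 49 y_p = 49(Ax + B) = x, so B = 0 and A = 1/49.
General solution: y = C₁cos(7x) + C₂sin(7x) + (1/49)x.


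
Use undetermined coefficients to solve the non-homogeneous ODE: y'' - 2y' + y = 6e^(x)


Characteristic polynomial (r - 1)² = 0; repeated root r = 1.
y_h = (C₁ + C₂x)e^(x). Forcing matches the repeated root (resonance), so try y_p = Ax² e^(x).
Substitute and solve for A: 2A = 6, so A = 3.
General solution: y = (C₁ + C₂x + 3x²)e^(x).


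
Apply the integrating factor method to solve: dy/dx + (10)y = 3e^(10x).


P(x) = 10 ⇒ μ = e^(10x).
(μ y)' = 3e^(20x) ⇒ μ y = (3/20)e^(20x) + C.
Divide by μ: y = (3/20)e^(10x) + Ce^(-10x).


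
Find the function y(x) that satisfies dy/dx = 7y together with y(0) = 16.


General solution of y' = 7y is y = Ce^(7x).
Apply y(0) = 16: C = 16.
Particular solution: y = 16e^(7x).


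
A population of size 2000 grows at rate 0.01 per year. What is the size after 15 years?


The ODE dP/dt = 0.01P has solution P(t) = P(0)e^(0.01t).
Substitute P(0) = 2000 and t = 15: P(15) = 2000 e^(0.15) ≈ 2324.


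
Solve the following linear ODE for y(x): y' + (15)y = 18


P(x) = 15, Q(x) = 18; integrating factor μ = e^(15x).
(μ y)' = 18e^(15x) ⇒ μ y = (6/5)e^(15x) + C.
Divide by μ: y = 6/5 + Ce^(-15x).


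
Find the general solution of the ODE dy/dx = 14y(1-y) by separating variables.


Separate: dy/[y(1-y)] = 14 dx.
Partial fractions: 1/[y(1-y)] = 1/y + 1/(1-y).
Integrate: ln|y/(1-y)| = 14x + C₀.
Solve for y: y = 1/(1 + Ce^(-14x)).


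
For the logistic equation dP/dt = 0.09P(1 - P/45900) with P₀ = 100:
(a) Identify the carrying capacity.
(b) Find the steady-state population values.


Logistic ODE dP/dt = 0.09P(1 - P/45900) has equilibria where dP/dt = 0, i.e. P = 0 or P = 45900.
The coefficient (1 - P/K) = 0 when P = K, identifying K = 45900 as the carrying capacity.
(a) K = 45900; (b) equilibria P = 0 and P = 45900.


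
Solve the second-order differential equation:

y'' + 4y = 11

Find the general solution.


Homogeneous part: r² + 4 = 0 ⇒ r = ±2i, so y_h = C₁cos(2x) + C₂sin(2x).
Try constant y_p = A; plug in: 4A = 11 ⇒ A = 11/4.
General solution: y = C₁cos(2x) + C₂sin(2x) + 11/4.


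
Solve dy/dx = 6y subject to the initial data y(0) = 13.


General solution of y' = 6y is y = Ce^(6x).
Apply y(0) = 13: C = 13.
Particular solution: y = 13e^(6x).


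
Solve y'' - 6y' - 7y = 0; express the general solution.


Characteristic equation: r² - 6r - 7 = 0.
Factor: (r + 1)(r - 7) = 0 ⇒ r = -1, 7 (distinct real).
General solution: y = C₁e^(-x) + C₂e^(7x).


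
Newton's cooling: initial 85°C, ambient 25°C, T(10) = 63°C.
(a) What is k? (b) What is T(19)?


Newton's law: T(t) = T_a + (T₀ - T_a)e^(-kt).
(a) Use T(10) = 63: (63 - 25)/(85 - 25) = e^(-k·10), so k = -ln(0.633)/10 ≈ 0.0457.
(b) Apply k to t = 19: T(19) = 25 + (60)e^(-0.868) ≈ 50.2°C.


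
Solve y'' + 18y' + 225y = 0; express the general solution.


Characteristic equation: r² + 18r + 225 = 0.
Discriminant is negative; roots r = -9 ± 12i (complex conjugate pair).
General solution uses e^(α x)(C₁ cos(β x) + C₂ sin(β x)): y = e^(-9x)(C₁cos(12x) + C₂sin(12x)).


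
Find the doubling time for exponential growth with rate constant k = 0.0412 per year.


Exponential growth: P(t) = P₀ e^(0.0412t). Set P(t)/P₀ = 2: e^(0.0412t) = 2.
Solve: t = ln(2)/0.0412 ≈ 16.82 years.


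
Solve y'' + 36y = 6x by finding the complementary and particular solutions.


Homogeneous: r² + 36 = 0 ⇒ r = ±6i, y_h = C₁cos(6x) + C₂sin(6x).
Polynomial forcing; try y_p = Ax + B. Then y_p'' + 36 y_p = 36(Ax + B) = 6x, so B = 0 and A = 1/6.
General solution: y = C₁cos(6x) + C₂sin(6x) + (1/6)x.


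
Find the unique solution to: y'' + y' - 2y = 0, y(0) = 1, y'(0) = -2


Characteristic roots of r² + r - 2 = 0 are -2, 1.
General solution y = c₁ e^(-2x) + c₂ e^(x).
Apply y(0) = 1: c₁ + c₂ = 1. Apply y'(0) = -2: -2 c₁ + 1 c₂ = -2.
Solve: c₁ = 1, c₂ = 0.
Particular solution: y = e^(-2x) + 0e^(x).


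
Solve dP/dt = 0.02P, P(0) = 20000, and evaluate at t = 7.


The ODE dP/dt = 0.02P has solution P(t) = P(0)e^(0.02t).
Substitute P(0) = 20000 and t = 7: P(7) = 20000 e^(0.14) ≈ 23005.


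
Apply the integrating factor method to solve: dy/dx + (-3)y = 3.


P(x) = -3 ⇒ μ = e^(-3x).
(μ y)' = 3e^(-3x) ⇒ μ y = -e^(-3x) + C.
Divide by μ: y = -1 + Ce^(3x).


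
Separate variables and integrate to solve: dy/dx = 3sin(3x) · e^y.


Separate: e^(-y) dy = 3sin(3x) dx.
Integrate: -e^(-y) = -cos(3x) + C₀.
Rearrange: e^(-y) = cos(3x) + C.


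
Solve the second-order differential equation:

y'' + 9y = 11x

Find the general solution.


Homogeneous: r² + 9 = 0 ⇒ r = ±3i, y_h = C₁cos(3x) + C₂sin(3x).
Polynomial forcing; try y_p = Ax + B. Then y_p'' + 9 y_p = 9(Ax + B) = 11x, so B = 0 and A = 11/9.
General solution: y = C₁cos(3x) + C₂sin(3x) + (11/9)x.


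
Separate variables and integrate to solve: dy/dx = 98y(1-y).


Separate: dy/[y(1-y)] = 98 dx.
Partial fractions: 1/[y(1-y)] = 1/y + 1/(1-y).
Integrate: ln|y/(1-y)| = 98x + C₀.
Solve for y: y = 1/(1 + Ce^(-98x)).


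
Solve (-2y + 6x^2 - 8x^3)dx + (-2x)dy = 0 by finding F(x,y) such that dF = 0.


Check exactness: ∂M/∂y = -2 and ∂N/∂x = -2; equal, so the equation is exact.
Integrate M with respect to x (treating y as constant): ∫M dx = -2xy + 2x^3 - 2x^4 + h(y).
Differentiate w.r.t. y and set equal to N: all terms match, so h'(y) = 0 and h is a constant absorbed into C.
General solution: -2xy + 2x^3 - 2x^4 = C.


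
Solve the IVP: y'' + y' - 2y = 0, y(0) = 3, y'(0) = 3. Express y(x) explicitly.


Characteristic roots of r² + r - 2 = 0 are 1, -2.
General solution y = c₁ e^(x) + c₂ e^(-2x).
Apply y(0) = 3: c₁ + c₂ = 3. Apply y'(0) = 3: 1 c₁ - 2 c₂ = 3.
Solve: c₁ = 3, c₂ = 0.
Particular solution: y = 3e^(x) + 0e^(-2x).


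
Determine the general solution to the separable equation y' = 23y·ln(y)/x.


Separate: dy/[y ln(y)] = 23 dx/x.
Substitute u = ln(y): du/u = 23 dx/x.
Integrate: ln|ln(y)| = 23ln|x| + C₀, hence ln(y) = C·x^23.
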